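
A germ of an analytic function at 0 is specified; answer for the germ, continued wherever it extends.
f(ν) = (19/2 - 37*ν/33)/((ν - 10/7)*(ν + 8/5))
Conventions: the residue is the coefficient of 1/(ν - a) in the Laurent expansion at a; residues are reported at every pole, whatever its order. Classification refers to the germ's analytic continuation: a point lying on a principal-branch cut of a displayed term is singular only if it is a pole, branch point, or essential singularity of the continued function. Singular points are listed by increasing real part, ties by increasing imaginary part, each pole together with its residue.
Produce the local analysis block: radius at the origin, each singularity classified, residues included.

Denominator factor (ν + 8/5): pole of order 1 at -8/5, modulus 8/5.
Denominator factor (ν - 10/7): pole of order 1 at 10/7, modulus 10/7.
The radius of convergence is the smallest modulus among the singular points: 10/7.
At the order-1 pole -8/5 set g(ν) = (ν - (-8/5))*f(ν) = (19/2 - 37*ν/33)/(ν - 10/7).
Simple pole: residue = g(a) at a = -8/5, which is -26089/6996.
At the order-1 pole 10/7 set g(ν) = (ν - (10/7))*f(ν) = (19/2 - 37*ν/33)/(ν + 8/5).
Simple pole: residue = g(a) at a = 10/7, which is 18245/6996.
List the singular points by increasing real part (a conjugate pair: the negative imaginary part first).

Radius of convergence at 0: 10/7.
At -8/5: a pole of order 1; residue -26089/6996.
At 10/7: a pole of order 1; residue 18245/6996.


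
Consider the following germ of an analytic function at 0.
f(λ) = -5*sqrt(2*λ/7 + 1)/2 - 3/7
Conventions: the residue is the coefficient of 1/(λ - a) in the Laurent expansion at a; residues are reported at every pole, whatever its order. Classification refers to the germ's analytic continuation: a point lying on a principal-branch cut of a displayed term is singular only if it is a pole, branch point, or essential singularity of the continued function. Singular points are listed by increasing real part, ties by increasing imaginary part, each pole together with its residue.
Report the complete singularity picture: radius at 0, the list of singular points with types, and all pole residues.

Radius of convergence at 0: 7/2.
At -7/2: an algebraic (square-root) branch point.

Branch term (-5/2)*sqrt(1 - λ/(-7/2)): its argument vanishes at λ = -7/2, a square-root branch point, modulus 7/2.
The radius of convergence is the smallest modulus among the singular points: 7/2.


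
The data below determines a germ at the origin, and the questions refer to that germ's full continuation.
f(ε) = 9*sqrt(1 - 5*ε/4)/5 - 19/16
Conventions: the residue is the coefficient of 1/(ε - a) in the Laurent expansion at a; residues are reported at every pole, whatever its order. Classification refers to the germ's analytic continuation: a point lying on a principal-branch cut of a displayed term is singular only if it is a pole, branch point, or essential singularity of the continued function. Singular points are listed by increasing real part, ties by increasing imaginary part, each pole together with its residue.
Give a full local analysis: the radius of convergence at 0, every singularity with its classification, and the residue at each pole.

Radius of convergence at 0: 4/5.
At 4/5: an algebraic (square-root) branch point.

Branch term (9/5)*sqrt(1 - ε/(4/5)): its argument vanishes at ε = 4/5, a square-root branch point, modulus 4/5.
The radius of convergence is the smallest modulus among the singular points: 4/5.


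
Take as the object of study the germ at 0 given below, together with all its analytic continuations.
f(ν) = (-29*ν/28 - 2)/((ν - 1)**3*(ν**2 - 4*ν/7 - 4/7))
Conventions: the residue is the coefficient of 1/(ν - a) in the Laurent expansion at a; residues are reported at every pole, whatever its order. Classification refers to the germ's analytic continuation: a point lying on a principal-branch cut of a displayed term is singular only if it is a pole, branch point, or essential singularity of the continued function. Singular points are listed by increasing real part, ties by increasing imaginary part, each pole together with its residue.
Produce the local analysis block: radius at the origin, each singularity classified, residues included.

Radius of convergence at 0: -2/7 + (4/7)*sqrt(2).
At 2/7 - (4/7)*sqrt(2): a pole of order 1; residue -9385/8 + (26539/32)*sqrt(2).
At 1: a pole of order 3; residue 9385/4.
At 2/7 + (4/7)*sqrt(2): a pole of order 1; residue -9385/8 - (26539/32)*sqrt(2).

Denominator factor (ν**2 - 4*ν/7 - 4/7): discriminant 128/49, real irrational roots 2/7 + (4/7)*sqrt(2) and 2/7 - (4/7)*sqrt(2); poles of order 1, moduli 2/7 + (4/7)*sqrt(2) and -2/7 + (4/7)*sqrt(2).
Denominator factor (ν - 1)^3: pole of order 3 at 1, modulus 1.
The radius of convergence is the smallest modulus among the singular points: -2/7 + (4/7)*sqrt(2).
The factor ν**2 - 4*ν/7 - 4/7 splits as (ν - a)(ν - a') with a = 2/7 - (4/7)*sqrt(2), a' = 2/7 + (4/7)*sqrt(2). At the order-1 pole a set g(ν) = (ν - a)*f(ν) = [(-29*ν/28 - 2)/(ν - 1)**3] / (ν - a').
Simple pole: residue = g(a) at a = 2/7 - (4/7)*sqrt(2), which is -9385/8 + (26539/32)*sqrt(2).
At the order-3 pole 1 set g(ν) = (ν - (1))^3*f(ν) = (-29*ν/28 - 2)/(ν**2 - 4*ν/7 - 4/7).
Order-3 pole: residue = g''(a)/2; g''(1) = 9385/2, so the residue is 9385/4.
The factor ν**2 - 4*ν/7 - 4/7 splits as (ν - a)(ν - a') with a = 2/7 + (4/7)*sqrt(2), a' = 2/7 - (4/7)*sqrt(2). At the order-1 pole a set g(ν) = (ν - a)*f(ν) = [(-29*ν/28 - 2)/(ν - 1)**3] / (ν - a').
Simple pole: residue = g(a) at a = 2/7 + (4/7)*sqrt(2), which is -9385/8 - (26539/32)*sqrt(2).
List the singular points by increasing real part (a conjugate pair: the negative imaginary part first).


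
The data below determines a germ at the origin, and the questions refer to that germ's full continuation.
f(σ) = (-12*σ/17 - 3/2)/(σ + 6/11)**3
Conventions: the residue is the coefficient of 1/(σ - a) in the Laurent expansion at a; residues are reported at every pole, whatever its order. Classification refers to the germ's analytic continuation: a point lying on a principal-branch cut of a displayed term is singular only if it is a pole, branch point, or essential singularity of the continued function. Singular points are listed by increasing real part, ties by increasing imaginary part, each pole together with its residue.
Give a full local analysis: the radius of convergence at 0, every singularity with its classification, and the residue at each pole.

Radius of convergence at 0: 6/11.
At -6/11: a pole of order 3; residue 0.

Denominator factor (σ + 6/11)^3: pole of order 3 at -6/11, modulus 6/11.
The radius of convergence is the smallest modulus among the singular points: 6/11.
At the order-3 pole -6/11 set g(σ) = (σ - (-6/11))^3*f(σ) = -12*σ/17 - 3/2.
Order-3 pole: residue = g''(a)/2; g''(-6/11) = 0, so the residue is 0.


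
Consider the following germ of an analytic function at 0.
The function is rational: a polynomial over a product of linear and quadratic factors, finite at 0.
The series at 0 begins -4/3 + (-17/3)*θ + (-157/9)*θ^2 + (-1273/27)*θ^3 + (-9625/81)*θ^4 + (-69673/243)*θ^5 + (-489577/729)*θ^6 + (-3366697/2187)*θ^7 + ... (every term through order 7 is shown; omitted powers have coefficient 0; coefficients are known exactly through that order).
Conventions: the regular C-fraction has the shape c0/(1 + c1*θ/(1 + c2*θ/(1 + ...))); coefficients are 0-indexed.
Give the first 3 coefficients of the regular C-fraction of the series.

Taylor coefficients (read off): a_0 = -4/3, a_1 = -17/3, a_2 = -157/9.
c0 = a_0 = -4/3. Peel one level at a time: if S = 1 + c*θ/S' with S'(0) = 1, then c is the θ-coefficient of S and S' = c*θ/(S - 1).
S_1 = c0/f = 1 + (-17/4)*θ + (239/48)*θ^2 + ...; c1 = -17/4.
S_2 = c1*θ/(S_1 - 1) = 1 + (239/204)*θ + ...; c2 = 239/204.

The regular C-fraction coefficients are [-4/3, -17/4, 239/204].


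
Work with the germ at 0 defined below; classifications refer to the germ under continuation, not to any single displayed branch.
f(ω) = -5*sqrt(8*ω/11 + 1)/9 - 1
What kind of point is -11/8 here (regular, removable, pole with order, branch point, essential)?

The term (-5/9)*sqrt(1 - ω/(-11/8)) has argument 1 - -11/8/(-11/8) = 0 at -11/8: a square-root (algebraic, two-sheeted) branch point; the remaining terms are analytic or single-valued there.

The point is an algebraic (square-root) branch point.


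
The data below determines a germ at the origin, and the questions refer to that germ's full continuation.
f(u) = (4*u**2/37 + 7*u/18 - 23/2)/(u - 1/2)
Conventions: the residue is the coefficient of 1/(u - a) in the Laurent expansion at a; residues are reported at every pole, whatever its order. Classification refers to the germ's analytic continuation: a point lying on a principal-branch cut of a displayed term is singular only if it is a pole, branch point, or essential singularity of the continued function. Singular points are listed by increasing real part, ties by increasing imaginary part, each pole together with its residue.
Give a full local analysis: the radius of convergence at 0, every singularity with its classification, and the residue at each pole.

Radius of convergence at 0: 1/2.
At 1/2: a pole of order 1; residue -15023/1332.

Denominator factor (u - 1/2): pole of order 1 at 1/2, modulus 1/2.
The radius of convergence is the smallest modulus among the singular points: 1/2.
At the order-1 pole 1/2 set g(u) = (u - (1/2))*f(u) = 4*u**2/37 + 7*u/18 - 23/2.
Simple pole: residue = g(a) at a = 1/2, which is -15023/1332.


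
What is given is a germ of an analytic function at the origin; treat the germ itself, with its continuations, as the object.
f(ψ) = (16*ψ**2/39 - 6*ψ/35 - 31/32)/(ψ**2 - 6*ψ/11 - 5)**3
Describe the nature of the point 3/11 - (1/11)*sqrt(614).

The denominator factor ψ**2 - 6*ψ/11 - 5 vanishes at 3/11 - (1/11)*sqrt(614) and appears to the power 3; the numerator there equals 5796941/5285280 - (262/55055)*sqrt(614), nonzero, and no other factor vanishes.
Hence a pole whose order is the multiplicity, 3.

The point is a pole of order 3.


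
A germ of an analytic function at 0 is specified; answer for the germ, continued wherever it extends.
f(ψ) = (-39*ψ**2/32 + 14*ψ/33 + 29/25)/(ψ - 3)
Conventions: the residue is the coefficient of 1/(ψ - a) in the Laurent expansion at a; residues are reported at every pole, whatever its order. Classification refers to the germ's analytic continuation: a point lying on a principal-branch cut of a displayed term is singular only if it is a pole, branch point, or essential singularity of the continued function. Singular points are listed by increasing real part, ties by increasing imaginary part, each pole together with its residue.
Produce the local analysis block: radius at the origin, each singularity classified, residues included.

Radius of convergence at 0: 3.
At 3: a pole of order 1; residue -75117/8800.

Denominator factor (ψ - 3): pole of order 1 at 3, modulus 3.
The radius of convergence is the smallest modulus among the singular points: 3.
At the order-1 pole 3 set g(ψ) = (ψ - (3))*f(ψ) = -39*ψ**2/32 + 14*ψ/33 + 29/25.
Simple pole: residue = g(a) at a = 3, which is -75117/8800.


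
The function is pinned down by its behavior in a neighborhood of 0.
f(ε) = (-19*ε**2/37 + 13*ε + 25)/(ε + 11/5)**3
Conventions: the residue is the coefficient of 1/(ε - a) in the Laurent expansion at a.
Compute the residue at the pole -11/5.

At the order-3 pole -11/5 set g(ε) = (ε - (-11/5))^3*f(ε) = -19*ε**2/37 + 13*ε + 25.
Order-3 pole: residue = g''(a)/2; g''(-11/5) = -38/37, so the residue is -19/37.

The residue is -19/37.


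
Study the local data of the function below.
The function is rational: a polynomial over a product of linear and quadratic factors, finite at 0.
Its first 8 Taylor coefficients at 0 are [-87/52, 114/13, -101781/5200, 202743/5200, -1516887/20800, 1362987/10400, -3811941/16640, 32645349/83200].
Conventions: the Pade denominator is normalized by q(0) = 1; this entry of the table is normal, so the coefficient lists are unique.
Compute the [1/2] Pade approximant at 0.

The Pade approximant has numerator coefficients [-87/52, 25134459/5306068]; denominator coefficients [1, 3197055/1326517, 123810129/132651700].

Taylor coefficients needed (read off): a_0 = -87/52, a_1 = 114/13, a_2 = -101781/5200, a_3 = 202743/5200.
Write the denominator as Q(ν) = 1 + q1*ν + q2*ν^2. Requiring Q*f - P = O(ν^4) with deg P <= 1 kills the coefficients of ν^2..ν^3 in Q*f:
  ν^2: a_2 + q1*a_1 + q2*a_0 = 0, i.e. -101781/5200 + (114/13)*q1 + (-87/52)*q2 = 0.
  ν^3: a_3 + q1*a_2 + q2*a_1 = 0, i.e. 202743/5200 + (-101781/5200)*q1 + (114/13)*q2 = 0.
Solving this linear system: q1 = 3197055/1326517, q2 = 123810129/132651700.
The numerator is Q*f truncated at degree 1: P0 = a_0 = -87/52; P1 = a_1 + q1*a_0 = 25134459/5306068.


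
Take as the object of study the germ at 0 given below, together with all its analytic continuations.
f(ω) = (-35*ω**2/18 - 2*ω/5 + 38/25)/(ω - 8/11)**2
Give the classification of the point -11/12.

The point is a regular point.

Denominator factors: ω - 8/11 = -217/132 at ω = -11/12 — none vanishes.
So the germ continues analytically to -11/12.


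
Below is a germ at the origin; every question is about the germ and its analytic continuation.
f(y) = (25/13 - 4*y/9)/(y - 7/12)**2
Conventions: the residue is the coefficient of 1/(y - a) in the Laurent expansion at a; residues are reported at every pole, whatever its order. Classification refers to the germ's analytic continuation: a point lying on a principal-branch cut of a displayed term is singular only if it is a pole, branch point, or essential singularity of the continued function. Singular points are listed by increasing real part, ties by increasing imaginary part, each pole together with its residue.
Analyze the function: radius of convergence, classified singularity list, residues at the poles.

Denominator factor (y - 7/12)^2: pole of order 2 at 7/12, modulus 7/12.
The radius of convergence is the smallest modulus among the singular points: 7/12.
At the order-2 pole 7/12 set g(y) = (y - (7/12))^2*f(y) = 25/13 - 4*y/9.
Order-2 pole: residue = g'(a); g'(7/12) = -4/9, so the residue is -4/9.

Radius of convergence at 0: 7/12.
At 7/12: a pole of order 2; residue -4/9.


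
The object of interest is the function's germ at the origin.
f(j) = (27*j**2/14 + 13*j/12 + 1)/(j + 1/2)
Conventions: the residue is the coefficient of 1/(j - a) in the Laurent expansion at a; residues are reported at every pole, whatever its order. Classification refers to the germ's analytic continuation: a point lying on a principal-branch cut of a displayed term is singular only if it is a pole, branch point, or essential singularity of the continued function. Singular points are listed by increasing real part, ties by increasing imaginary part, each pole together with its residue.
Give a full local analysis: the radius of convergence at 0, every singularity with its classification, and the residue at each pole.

Radius of convergence at 0: 1/2.
At -1/2: a pole of order 1; residue 79/84.

Denominator factor (j + 1/2): pole of order 1 at -1/2, modulus 1/2.
The radius of convergence is the smallest modulus among the singular points: 1/2.
At the order-1 pole -1/2 set g(j) = (j - (-1/2))*f(j) = 27*j**2/14 + 13*j/12 + 1.
Simple pole: residue = g(a) at a = -1/2, which is 79/84.


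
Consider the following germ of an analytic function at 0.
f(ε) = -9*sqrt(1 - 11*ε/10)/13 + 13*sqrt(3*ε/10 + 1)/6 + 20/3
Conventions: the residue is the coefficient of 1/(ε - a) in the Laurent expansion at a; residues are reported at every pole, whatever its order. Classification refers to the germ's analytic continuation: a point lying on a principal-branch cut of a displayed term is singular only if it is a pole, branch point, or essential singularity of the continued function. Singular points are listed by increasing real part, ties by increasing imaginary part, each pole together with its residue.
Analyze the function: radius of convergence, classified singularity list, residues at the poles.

Radius of convergence at 0: 10/11.
At -10/3: an algebraic (square-root) branch point.
At 10/11: an algebraic (square-root) branch point.

Branch term (13/6)*sqrt(1 - ε/(-10/3)): its argument vanishes at ε = -10/3, a square-root branch point, modulus 10/3.
Branch term (-9/13)*sqrt(1 - ε/(10/11)): its argument vanishes at ε = 10/11, a square-root branch point, modulus 10/11.
The radius of convergence is the smallest modulus among the singular points: 10/11.
List the singular points by increasing real part (a conjugate pair: the negative imaginary part first).


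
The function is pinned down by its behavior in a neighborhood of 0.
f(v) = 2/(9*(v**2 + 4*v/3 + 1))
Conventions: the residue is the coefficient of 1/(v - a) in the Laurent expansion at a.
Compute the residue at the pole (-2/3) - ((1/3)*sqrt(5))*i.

The factor v**2 + 4*v/3 + 1 splits as (v - a)(v - a') with a = (-2/3) - ((1/3)*sqrt(5))*i, a' = (-2/3) + ((1/3)*sqrt(5))*i. At the order-1 pole a set g(v) = (v - a)*f(v) = [2/9] / (v - a').
Simple pole: residue = g(a) at a = (-2/3) - ((1/3)*sqrt(5))*i, which is ((1/15)*sqrt(5))*i.

The residue is ((1/15)*sqrt(5))*i.


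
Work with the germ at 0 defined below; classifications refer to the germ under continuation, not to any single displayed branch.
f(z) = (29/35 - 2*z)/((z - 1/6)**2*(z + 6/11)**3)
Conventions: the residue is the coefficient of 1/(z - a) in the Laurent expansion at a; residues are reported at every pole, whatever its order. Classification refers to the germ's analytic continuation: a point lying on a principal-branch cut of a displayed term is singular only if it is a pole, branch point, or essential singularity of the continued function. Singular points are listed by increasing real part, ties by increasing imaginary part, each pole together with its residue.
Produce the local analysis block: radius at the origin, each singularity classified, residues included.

Radius of convergence at 0: 1/6.
At -6/11: a pole of order 3; residue 1932548112/170788835.
At 1/6: a pole of order 2; residue -1932548112/170788835.

Denominator factor (z - 1/6)^2: pole of order 2 at 1/6, modulus 1/6.
Denominator factor (z + 6/11)^3: pole of order 3 at -6/11, modulus 6/11.
The radius of convergence is the smallest modulus among the singular points: 1/6.
At the order-3 pole -6/11 set g(z) = (z - (-6/11))^3*f(z) = (29/35 - 2*z)/(z - 1/6)**2.
Order-3 pole: residue = g''(a)/2; g''(-6/11) = 3865096224/170788835, so the residue is 1932548112/170788835.
At the order-2 pole 1/6 set g(z) = (z - (1/6))^2*f(z) = (29/35 - 2*z)/(z + 6/11)**3.
Order-2 pole: residue = g'(a); g'(1/6) = -1932548112/170788835, so the residue is -1932548112/170788835.
List the singular points by increasing real part (a conjugate pair: the negative imaginary part first).


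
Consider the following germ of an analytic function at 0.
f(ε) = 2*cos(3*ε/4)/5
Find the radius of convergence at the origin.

The factor cos(3*ε/4) is entire and contributes no finite singular point.
The polynomial part has no poles.
No finite singular points: the Taylor series at 0 converges everywhere.

The radius of convergence is infinite.


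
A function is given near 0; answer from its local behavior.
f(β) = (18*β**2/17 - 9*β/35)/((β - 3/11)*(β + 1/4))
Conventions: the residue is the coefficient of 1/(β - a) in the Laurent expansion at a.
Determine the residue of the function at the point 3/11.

The residue is 108/6545.

At the order-1 pole 3/11 set g(β) = (β - (3/11))*f(β) = (18*β**2/17 - 9*β/35)/(β + 1/4).
Simple pole: residue = g(a) at a = 3/11, which is 108/6545.


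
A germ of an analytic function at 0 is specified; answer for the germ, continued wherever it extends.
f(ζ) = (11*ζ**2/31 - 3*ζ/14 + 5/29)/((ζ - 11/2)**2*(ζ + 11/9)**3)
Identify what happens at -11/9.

The denominator factor ζ + 11/9 vanishes at -11/9 and appears to the power 3; the numerator there equals 983159/1019466, nonzero, and no other factor vanishes.
Hence a pole whose order is the multiplicity, 3.

The point is a pole of order 3.


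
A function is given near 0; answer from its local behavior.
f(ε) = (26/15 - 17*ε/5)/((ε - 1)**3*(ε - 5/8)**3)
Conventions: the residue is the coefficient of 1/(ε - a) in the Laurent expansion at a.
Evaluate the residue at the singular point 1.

The residue is -1011712/1215.

At the order-3 pole 1 set g(ε) = (ε - (1))^3*f(ε) = (26/15 - 17*ε/5)/(ε - 5/8)**3.
Order-3 pole: residue = g''(a)/2; g''(1) = -2023424/1215, so the residue is -1011712/1215.


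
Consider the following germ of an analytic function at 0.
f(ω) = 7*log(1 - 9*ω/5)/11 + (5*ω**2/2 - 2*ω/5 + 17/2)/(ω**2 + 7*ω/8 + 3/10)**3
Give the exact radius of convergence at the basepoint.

The radius of convergence is (1/10)*sqrt(30).

Denominator factor (ω**2 + 7*ω/8 + 3/10)^3: discriminant -139/320, complex-conjugate roots (-7/16) + ((1/80)*sqrt(695))*i and (-7/16) - ((1/80)*sqrt(695))*i; poles of order 3, moduli (1/10)*sqrt(30) and (1/10)*sqrt(30).
Branch term (7/11)*log(1 - ω/(5/9)): its argument vanishes at ω = 5/9, a logarithmic branch point, modulus 5/9.
The radius of convergence is the smallest modulus among the singular points: (1/10)*sqrt(30).


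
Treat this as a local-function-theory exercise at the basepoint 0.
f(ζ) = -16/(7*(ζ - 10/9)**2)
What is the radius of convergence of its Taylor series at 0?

The radius of convergence is 10/9.

Denominator factor (ζ - 10/9)^2: pole of order 2 at 10/9, modulus 10/9.
The radius of convergence is the smallest modulus among the singular points: 10/9.


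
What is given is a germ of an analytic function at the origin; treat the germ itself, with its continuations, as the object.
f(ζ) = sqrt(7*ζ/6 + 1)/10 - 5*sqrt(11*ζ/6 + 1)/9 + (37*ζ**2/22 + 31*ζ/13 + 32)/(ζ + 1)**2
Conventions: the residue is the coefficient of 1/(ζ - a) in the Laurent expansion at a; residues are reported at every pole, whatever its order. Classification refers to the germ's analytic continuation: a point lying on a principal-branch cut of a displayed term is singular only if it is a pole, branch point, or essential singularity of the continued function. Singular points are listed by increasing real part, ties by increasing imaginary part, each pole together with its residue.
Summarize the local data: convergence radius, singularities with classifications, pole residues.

Radius of convergence at 0: 6/11.
At -1: a pole of order 2; residue -140/143.
At -6/7: an algebraic (square-root) branch point.
At -6/11: an algebraic (square-root) branch point.

Denominator factor (ζ + 1)^2: pole of order 2 at -1, modulus 1.
Branch term (-5/9)*sqrt(1 - ζ/(-6/11)): its argument vanishes at ζ = -6/11, a square-root branch point, modulus 6/11.
Branch term (1/10)*sqrt(1 - ζ/(-6/7)): its argument vanishes at ζ = -6/7, a square-root branch point, modulus 6/7.
The radius of convergence is the smallest modulus among the singular points: 6/11.
The branch terms are analytic at -1 and contribute nothing to the residue; only the rational part matters.
At the order-2 pole -1 set g(ζ) = (ζ - (-1))^2*(rational part) = 37*ζ**2/22 + 31*ζ/13 + 32.
Order-2 pole: residue = g'(a); g'(-1) = -140/143, so the residue is -140/143.
List the singular points by increasing real part (a conjugate pair: the negative imaginary part first).


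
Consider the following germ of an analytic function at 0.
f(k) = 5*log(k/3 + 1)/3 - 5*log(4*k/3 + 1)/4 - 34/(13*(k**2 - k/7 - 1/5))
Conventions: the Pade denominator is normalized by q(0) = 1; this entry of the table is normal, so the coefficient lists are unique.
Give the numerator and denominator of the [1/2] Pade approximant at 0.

The Pade approximant has numerator coefficients [170/13, -454018580/204373197]; denominator coefficients [1, 14291870/22708133, -87297050069/17167348548].

Taylor coefficients needed (expand at 0): a_0 = 170/13, a_1 = -8560/819, a_2 = 2513635/34398, a_3 = -107421115/1083537.
Write the denominator as Q(k) = 1 + q1*k + q2*k^2. Requiring Q*f - P = O(k^4) with deg P <= 1 kills the coefficients of k^2..k^3 in Q*f:
  k^2: a_2 + q1*a_1 + q2*a_0 = 0, i.e. 2513635/34398 + (-8560/819)*q1 + (170/13)*q2 = 0.
  k^3: a_3 + q1*a_2 + q2*a_1 = 0, i.e. -107421115/1083537 + (2513635/34398)*q1 + (-8560/819)*q2 = 0.
Solving this linear system: q1 = 14291870/22708133, q2 = -87297050069/17167348548.
The numerator is Q*f truncated at degree 1: P0 = a_0 = 170/13; P1 = a_1 + q1*a_0 = -454018580/204373197.


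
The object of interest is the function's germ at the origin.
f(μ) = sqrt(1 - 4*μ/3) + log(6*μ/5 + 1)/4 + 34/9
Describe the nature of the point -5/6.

The point is a logarithmic branch point.

The term (1/4)*log(1 - μ/(-5/6)) has argument 1 - -5/6/(-5/6) = 0 at -5/6: a logarithmic (infinitely-sheeted) branch point; the remaining terms are analytic or single-valued there.


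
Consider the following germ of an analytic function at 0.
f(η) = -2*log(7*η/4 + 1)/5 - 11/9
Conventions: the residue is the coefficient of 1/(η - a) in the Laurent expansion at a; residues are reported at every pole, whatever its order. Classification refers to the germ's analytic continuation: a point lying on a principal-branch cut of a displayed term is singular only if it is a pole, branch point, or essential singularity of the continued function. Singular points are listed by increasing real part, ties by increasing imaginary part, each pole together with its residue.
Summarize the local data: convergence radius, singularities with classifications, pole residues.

Branch term (-2/5)*log(1 - η/(-4/7)): its argument vanishes at η = -4/7, a logarithmic branch point, modulus 4/7.
The radius of convergence is the smallest modulus among the singular points: 4/7.

Radius of convergence at 0: 4/7.
At -4/7: a logarithmic branch point.


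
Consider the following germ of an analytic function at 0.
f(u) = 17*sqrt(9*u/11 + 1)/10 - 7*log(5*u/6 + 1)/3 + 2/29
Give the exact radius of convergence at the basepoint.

Branch term (-7/3)*log(1 - u/(-6/5)): its argument vanishes at u = -6/5, a logarithmic branch point, modulus 6/5.
Branch term (17/10)*sqrt(1 - u/(-11/9)): its argument vanishes at u = -11/9, a square-root branch point, modulus 11/9.
The radius of convergence is the smallest modulus among the singular points: 6/5.

The radius of convergence is 6/5.


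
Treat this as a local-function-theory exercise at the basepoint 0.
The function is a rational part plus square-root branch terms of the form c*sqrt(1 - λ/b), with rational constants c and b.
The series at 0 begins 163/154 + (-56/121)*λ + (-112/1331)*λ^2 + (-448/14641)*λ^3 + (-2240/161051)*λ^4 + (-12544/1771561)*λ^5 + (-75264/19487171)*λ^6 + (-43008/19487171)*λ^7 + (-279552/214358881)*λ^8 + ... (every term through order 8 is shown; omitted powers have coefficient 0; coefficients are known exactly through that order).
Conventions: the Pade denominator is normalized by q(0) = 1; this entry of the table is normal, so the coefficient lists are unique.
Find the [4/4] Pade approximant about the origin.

The Pade approximant has numerator coefficients [163/154, -219/121, 9594/9317, -22200/102487, 13848/1127357]; denominator coefficients [1, -14/11, 60/121, -80/1331, 16/14641].

Taylor coefficients needed (read off): a_0 = 163/154, a_1 = -56/121, a_2 = -112/1331, a_3 = -448/14641, a_4 = -2240/161051, a_5 = -12544/1771561, a_6 = -75264/19487171, a_7 = -43008/19487171, a_8 = -279552/214358881.
Write the denominator as Q(λ) = 1 + q1*λ + q2*λ^2 + q3*λ^3 + q4*λ^4. Requiring Q*f - P = O(λ^9) with deg P <= 4 kills the coefficients of λ^5..λ^8 in Q*f:
  λ^5: a_5 + q1*a_4 + q2*a_3 + q3*a_2 + q4*a_1 = 0, i.e. -12544/1771561 + (-2240/161051)*q1 + (-448/14641)*q2 + (-112/1331)*q3 + (-56/121)*q4 = 0.
  λ^6: a_6 + q1*a_5 + q2*a_4 + q3*a_3 + q4*a_2 = 0, i.e. -75264/19487171 + (-12544/1771561)*q1 + (-2240/161051)*q2 + (-448/14641)*q3 + (-112/1331)*q4 = 0.
  λ^7: a_7 + q1*a_6 + q2*a_5 + q3*a_4 + q4*a_3 = 0, i.e. -43008/19487171 + (-75264/19487171)*q1 + (-12544/1771561)*q2 + (-2240/161051)*q3 + (-448/14641)*q4 = 0.
  λ^8: a_8 + q1*a_7 + q2*a_6 + q3*a_5 + q4*a_4 = 0, i.e. -279552/214358881 + (-43008/19487171)*q1 + (-75264/19487171)*q2 + (-12544/1771561)*q3 + (-2240/161051)*q4 = 0.
Solving this linear system: q1 = -14/11, q2 = 60/121, q3 = -80/1331, q4 = 16/14641.
The numerator is Q*f truncated at degree 4: P0 = a_0 = 163/154; P1 = a_1 + q1*a_0 = -219/121; P2 = a_2 + q1*a_1 + q2*a_0 = 9594/9317; P3 = a_3 + q1*a_2 + q2*a_1 + q3*a_0 = -22200/102487; P4 = a_4 + q1*a_3 + q2*a_2 + q3*a_1 + q4*a_0 = 13848/1127357.


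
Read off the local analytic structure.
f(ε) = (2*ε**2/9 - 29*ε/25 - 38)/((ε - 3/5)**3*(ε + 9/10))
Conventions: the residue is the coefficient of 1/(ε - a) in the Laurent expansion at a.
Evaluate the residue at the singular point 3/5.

At the order-3 pole 3/5 set g(ε) = (ε - (3/5))^3*f(ε) = (2*ε**2/9 - 29*ε/25 - 38)/(ε + 9/10).
Order-3 pole: residue = g''(a)/2; g''(3/5) = -73552/3375, so the residue is -36776/3375.

The residue is -36776/3375.


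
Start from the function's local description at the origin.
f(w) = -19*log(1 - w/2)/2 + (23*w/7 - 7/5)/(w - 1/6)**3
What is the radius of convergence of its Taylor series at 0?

Denominator factor (w - 1/6)^3: pole of order 3 at 1/6, modulus 1/6.
Branch term (-19/2)*log(1 - w/(2)): its argument vanishes at w = 2, a logarithmic branch point, modulus 2.
The radius of convergence is the smallest modulus among the singular points: 1/6.

The radius of convergence is 1/6.


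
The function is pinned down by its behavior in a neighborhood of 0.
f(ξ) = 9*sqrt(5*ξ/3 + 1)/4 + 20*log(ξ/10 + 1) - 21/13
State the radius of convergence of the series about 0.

Branch term (9/4)*sqrt(1 - ξ/(-3/5)): its argument vanishes at ξ = -3/5, a square-root branch point, modulus 3/5.
Branch term (20)*log(1 - ξ/(-10)): its argument vanishes at ξ = -10, a logarithmic branch point, modulus 10.
The radius of convergence is the smallest modulus among the singular points: 3/5.

The radius of convergence is 3/5.


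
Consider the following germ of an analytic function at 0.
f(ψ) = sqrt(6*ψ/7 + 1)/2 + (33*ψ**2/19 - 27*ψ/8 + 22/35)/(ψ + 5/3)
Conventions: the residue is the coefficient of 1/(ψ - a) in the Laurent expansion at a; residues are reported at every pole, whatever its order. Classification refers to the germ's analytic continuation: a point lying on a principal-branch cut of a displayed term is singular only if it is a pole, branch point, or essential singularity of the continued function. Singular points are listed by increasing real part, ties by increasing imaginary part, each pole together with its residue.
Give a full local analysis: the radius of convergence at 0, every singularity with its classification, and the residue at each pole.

Denominator factor (ψ + 5/3): pole of order 1 at -5/3, modulus 5/3.
Branch term (1/2)*sqrt(1 - ψ/(-7/6)): its argument vanishes at ψ = -7/6, a square-root branch point, modulus 7/6.
The radius of convergence is the smallest modulus among the singular points: 7/6.
The branch term is analytic at -5/3 and contributes nothing to the residue; only the rational part matters.
At the order-1 pole -5/3 set g(ψ) = (ψ - (-5/3))*(rational part) = 33*ψ**2/19 - 27*ψ/8 + 22/35.
Simple pole: residue = g(a) at a = -5/3, which is 176807/15960.
List the singular points by increasing real part (a conjugate pair: the negative imaginary part first).

Radius of convergence at 0: 7/6.
At -5/3: a pole of order 1; residue 176807/15960.
At -7/6: an algebraic (square-root) branch point.


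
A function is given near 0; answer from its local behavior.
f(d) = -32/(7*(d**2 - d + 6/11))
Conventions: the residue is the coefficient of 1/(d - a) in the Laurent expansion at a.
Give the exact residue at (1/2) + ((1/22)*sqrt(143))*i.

The factor d**2 - d + 6/11 splits as (d - a)(d - a') with a = (1/2) + ((1/22)*sqrt(143))*i, a' = (1/2) - ((1/22)*sqrt(143))*i. At the order-1 pole a set g(d) = (d - a)*f(d) = [-32/7] / (d - a').
Simple pole: residue = g(a) at a = (1/2) + ((1/22)*sqrt(143))*i, which is ((32/91)*sqrt(143))*i.

The residue is ((32/91)*sqrt(143))*i.


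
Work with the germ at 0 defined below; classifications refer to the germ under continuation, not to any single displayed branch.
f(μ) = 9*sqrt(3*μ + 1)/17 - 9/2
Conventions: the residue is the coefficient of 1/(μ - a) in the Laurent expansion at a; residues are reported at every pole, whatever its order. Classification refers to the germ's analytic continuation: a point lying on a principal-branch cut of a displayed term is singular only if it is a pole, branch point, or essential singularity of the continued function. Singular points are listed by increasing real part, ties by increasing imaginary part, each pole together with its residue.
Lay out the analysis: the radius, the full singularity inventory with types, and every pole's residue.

Radius of convergence at 0: 1/3.
At -1/3: an algebraic (square-root) branch point.

Branch term (9/17)*sqrt(1 - μ/(-1/3)): its argument vanishes at μ = -1/3, a square-root branch point, modulus 1/3.
The radius of convergence is the smallest modulus among the singular points: 1/3.


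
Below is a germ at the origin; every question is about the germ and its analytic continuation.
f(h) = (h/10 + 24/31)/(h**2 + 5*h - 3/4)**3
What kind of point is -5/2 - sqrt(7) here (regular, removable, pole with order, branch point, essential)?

The denominator factor h**2 + 5*h - 3/4 vanishes at -5/2 - sqrt(7) and appears to the power 3; the numerator there equals 65/124 - (1/10)*sqrt(7), nonzero, and no other factor vanishes.
Hence a pole whose order is the multiplicity, 3.

The point is a pole of order 3.


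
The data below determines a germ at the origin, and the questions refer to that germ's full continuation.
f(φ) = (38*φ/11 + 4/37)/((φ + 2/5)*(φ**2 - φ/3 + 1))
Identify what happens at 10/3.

The point is a regular point.

Denominator factors: φ**2 - φ/3 + 1 = 11 at φ = 10/3; φ + 2/5 = 56/15 at φ = 10/3 — none vanishes.
So the germ continues analytically to 10/3.


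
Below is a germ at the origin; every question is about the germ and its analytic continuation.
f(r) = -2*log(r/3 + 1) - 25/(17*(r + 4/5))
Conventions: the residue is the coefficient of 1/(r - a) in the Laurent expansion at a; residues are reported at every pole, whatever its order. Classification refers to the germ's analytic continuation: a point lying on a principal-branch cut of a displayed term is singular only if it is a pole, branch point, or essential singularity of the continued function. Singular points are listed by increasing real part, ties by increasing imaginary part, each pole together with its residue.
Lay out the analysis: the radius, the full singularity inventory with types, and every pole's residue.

Radius of convergence at 0: 4/5.
At -3: a logarithmic branch point.
At -4/5: a pole of order 1; residue -25/17.

Denominator factor (r + 4/5): pole of order 1 at -4/5, modulus 4/5.
Branch term (-2)*log(1 - r/(-3)): its argument vanishes at r = -3, a logarithmic branch point, modulus 3.
The radius of convergence is the smallest modulus among the singular points: 4/5.
The branch term is analytic at -4/5 and contributes nothing to the residue; only the rational part matters.
At the order-1 pole -4/5 set g(r) = (r - (-4/5))*(rational part) = -25/17.
Simple pole: residue = g(a) at a = -4/5, which is -25/17.
List the singular points by increasing real part (a conjugate pair: the negative imaginary part first).


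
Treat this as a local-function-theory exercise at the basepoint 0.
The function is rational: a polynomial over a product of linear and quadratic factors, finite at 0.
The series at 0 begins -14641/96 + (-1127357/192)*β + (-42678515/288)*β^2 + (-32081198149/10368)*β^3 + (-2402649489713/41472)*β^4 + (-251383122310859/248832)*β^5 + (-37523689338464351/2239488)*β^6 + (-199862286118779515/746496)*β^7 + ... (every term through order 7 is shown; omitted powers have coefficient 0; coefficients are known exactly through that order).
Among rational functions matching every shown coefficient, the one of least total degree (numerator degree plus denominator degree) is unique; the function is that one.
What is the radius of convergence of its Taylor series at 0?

The radius of convergence is 7/6 - (1/66)*sqrt(5137).

No rational of total degree below 6 reproduces all 8 coefficients; solving the [0/6] Pade equations on them gives f(β) = -11/(12*(β**2 - 7*β/3 + 2/11)**3), whose expansion matches every shown term.
Denominator factor (β**2 - 7*β/3 + 2/11)^3: discriminant 467/99, real irrational roots 7/6 + (1/66)*sqrt(5137) and 7/6 - (1/66)*sqrt(5137); poles of order 3, moduli 7/6 + (1/66)*sqrt(5137) and 7/6 - (1/66)*sqrt(5137).
The radius of convergence is the smallest modulus among the singular points: 7/6 - (1/66)*sqrt(5137).


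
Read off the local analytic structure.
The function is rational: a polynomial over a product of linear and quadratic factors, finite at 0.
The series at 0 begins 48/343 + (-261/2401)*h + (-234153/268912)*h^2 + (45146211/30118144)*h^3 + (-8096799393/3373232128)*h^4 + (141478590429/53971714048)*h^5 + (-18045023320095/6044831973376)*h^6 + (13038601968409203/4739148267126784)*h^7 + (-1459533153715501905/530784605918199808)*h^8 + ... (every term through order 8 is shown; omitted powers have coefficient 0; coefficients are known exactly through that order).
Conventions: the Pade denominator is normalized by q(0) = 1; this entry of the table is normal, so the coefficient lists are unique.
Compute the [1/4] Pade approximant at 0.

Taylor coefficients needed (read off): a_0 = 48/343, a_1 = -261/2401, a_2 = -234153/268912, a_3 = 45146211/30118144, a_4 = -8096799393/3373232128, a_5 = 141478590429/53971714048.
Write the denominator as Q(h) = 1 + q1*h + q2*h^2 + q3*h^3 + q4*h^4. Requiring Q*f - P = O(h^6) with deg P <= 1 kills the coefficients of h^2..h^5 in Q*f:
  h^2: a_2 + q1*a_1 + q2*a_0 = 0, i.e. -234153/268912 + (-261/2401)*q1 + (48/343)*q2 = 0.
  h^3: a_3 + q1*a_2 + q2*a_1 + q3*a_0 = 0, i.e. 45146211/30118144 + (-234153/268912)*q1 + (-261/2401)*q2 + (48/343)*q3 = 0.
  h^4: a_4 + q1*a_3 + q2*a_2 + q3*a_1 + q4*a_0 = 0, i.e. -8096799393/3373232128 + (45146211/30118144)*q1 + (-234153/268912)*q2 + (-261/2401)*q3 + (48/343)*q4 = 0.
  h^5: a_5 + q1*a_4 + q2*a_3 + q3*a_2 + q4*a_1 = 0, i.e. 141478590429/53971714048 + (-8096799393/3373232128)*q1 + (45146211/30118144)*q2 + (-234153/268912)*q3 + (-261/2401)*q4 = 0.
Solving this linear system: q1 = 1076602491/666833776, q2 = 17449067445/2333918216, q3 = 42001792855/8168713756, q4 = 205735570851/4084356878.
The numerator is Q*f truncated at degree 1: P0 = a_0 = 48/343; P1 = a_1 + q1*a_0 = 239406660/2042178439.

The Pade approximant has numerator coefficients [48/343, 239406660/2042178439]; denominator coefficients [1, 1076602491/666833776, 17449067445/2333918216, 42001792855/8168713756, 205735570851/4084356878].


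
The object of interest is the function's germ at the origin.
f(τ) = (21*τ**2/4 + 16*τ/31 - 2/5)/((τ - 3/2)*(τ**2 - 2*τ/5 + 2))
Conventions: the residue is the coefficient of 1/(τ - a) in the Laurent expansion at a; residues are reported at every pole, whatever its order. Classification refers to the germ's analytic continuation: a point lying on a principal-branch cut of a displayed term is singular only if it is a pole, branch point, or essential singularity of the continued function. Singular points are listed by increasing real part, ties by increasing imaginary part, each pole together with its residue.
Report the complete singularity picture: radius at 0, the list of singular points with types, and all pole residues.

Denominator factor (τ**2 - 2*τ/5 + 2): discriminant -196/25, complex-conjugate roots (1/5) + (7/5)*i and (1/5) - (7/5)*i; poles of order 1, moduli sqrt(2) and sqrt(2).
Denominator factor (τ - 3/2): pole of order 1 at 3/2, modulus 3/2.
The radius of convergence is the smallest modulus among the singular points: sqrt(2).
The factor τ**2 - 2*τ/5 + 2 splits as (τ - a)(τ - a') with a = (1/5) - (7/5)*i, a' = (1/5) + (7/5)*i. At the order-1 pole a set g(τ) = (τ - a)*f(τ) = [(21*τ**2/4 + 16*τ/31 - 2/5)/(τ - 3/2)] / (τ - a').
Simple pole: residue = g(a) at a = (1/5) - (7/5)*i, which is (4325/4526) + (28857/15841)*i.
The factor τ**2 - 2*τ/5 + 2 splits as (τ - a)(τ - a') with a = (1/5) + (7/5)*i, a' = (1/5) - (7/5)*i. At the order-1 pole a set g(τ) = (τ - a)*f(τ) = [(21*τ**2/4 + 16*τ/31 - 2/5)/(τ - 3/2)] / (τ - a').
Simple pole: residue = g(a) at a = (1/5) + (7/5)*i, which is (4325/4526) - (28857/15841)*i.
At the order-1 pole 3/2 set g(τ) = (τ - (3/2))*f(τ) = (21*τ**2/4 + 16*τ/31 - 2/5)/(τ**2 - 2*τ/5 + 2).
Simple pole: residue = g(a) at a = 3/2, which is 30223/9052.
List the singular points by increasing real part (a conjugate pair: the negative imaginary part first).

Radius of convergence at 0: sqrt(2).
At (1/5) - (7/5)*i: a pole of order 1; residue (4325/4526) + (28857/15841)*i.
At (1/5) + (7/5)*i: a pole of order 1; residue (4325/4526) - (28857/15841)*i.
At 3/2: a pole of order 1; residue 30223/9052.
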